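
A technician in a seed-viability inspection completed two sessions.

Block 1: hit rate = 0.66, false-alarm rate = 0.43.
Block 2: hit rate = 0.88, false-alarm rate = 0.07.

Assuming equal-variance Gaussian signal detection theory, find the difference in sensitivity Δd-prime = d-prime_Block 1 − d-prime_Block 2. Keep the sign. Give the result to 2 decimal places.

Δd-prime = -2.06

Block 1: z(0.66) = 0.412, z(0.43) = -0.176, d' = 0.588
Block 2: z(0.88) = 1.175, z(0.07) = -1.476, d' = 2.651
Δd' = d'_Block 1 − d'_Block 2 = 0.588 − 2.651 = -2.063
Block 2 has the higher sensitivity.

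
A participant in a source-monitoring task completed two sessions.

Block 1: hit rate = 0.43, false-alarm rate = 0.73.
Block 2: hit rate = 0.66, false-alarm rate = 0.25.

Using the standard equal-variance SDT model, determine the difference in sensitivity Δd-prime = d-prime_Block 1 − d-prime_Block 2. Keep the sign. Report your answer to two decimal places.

Δd-prime = -1.88

Block 1: z(0.43) = -0.176, z(0.73) = 0.613, d' = -0.789
Block 2: z(0.66) = 0.412, z(0.25) = -0.674, d' = 1.086
Δd' = d'_Block 1 − d'_Block 2 = -0.789 − 1.086 = -1.875
Block 2 has the higher sensitivity.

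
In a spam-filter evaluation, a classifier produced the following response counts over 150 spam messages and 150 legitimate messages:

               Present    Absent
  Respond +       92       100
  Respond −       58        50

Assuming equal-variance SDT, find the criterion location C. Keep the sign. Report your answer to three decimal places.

H = 92/150 = 0.6133
FA = 100/150 = 0.6667
z(H) = z(0.6133) = 0.2879
z(FA) = z(0.6667) = 0.4308
c = −½·[z(H) + z(FA)] = −0.5 × (0.2879 + 0.4308) = -0.35935
c < 0: the classifier has a liberal response bias.

C = -0.359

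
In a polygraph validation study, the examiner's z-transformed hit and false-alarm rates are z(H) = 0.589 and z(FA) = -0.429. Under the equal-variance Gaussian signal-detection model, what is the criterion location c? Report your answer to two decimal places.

c = -0.08

c = −½·[z(H) + z(FA)] = −½·(0.589 + (-0.429)) = -0.080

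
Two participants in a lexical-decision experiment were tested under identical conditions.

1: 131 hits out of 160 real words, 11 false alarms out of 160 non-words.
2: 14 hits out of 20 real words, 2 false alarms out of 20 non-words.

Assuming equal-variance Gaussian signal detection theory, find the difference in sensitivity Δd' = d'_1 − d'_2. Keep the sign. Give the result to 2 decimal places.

1: z(0.8187) = 0.910, z(0.0688) = -1.485, d' = 2.395
2: z(0.7000) = 0.524, z(0.1000) = -1.282, d' = 1.806
Δd' = d'_1 − d'_2 = 2.395 − 1.806 = 0.589
1 has the higher sensitivity.

Δd' = 0.59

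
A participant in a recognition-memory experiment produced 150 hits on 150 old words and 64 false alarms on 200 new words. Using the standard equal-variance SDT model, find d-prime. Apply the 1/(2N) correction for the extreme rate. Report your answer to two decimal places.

The hit rate is 150/150 = 1, so apply the 1/(2N) correction: H → 1 − 1/(2·150) = 0.99667.
z(H) = z(0.99667) = 2.713
z(FA) = z(0.32000) = -0.468
d' = 2.713 − (-0.468) = 3.181

d-prime = 3.18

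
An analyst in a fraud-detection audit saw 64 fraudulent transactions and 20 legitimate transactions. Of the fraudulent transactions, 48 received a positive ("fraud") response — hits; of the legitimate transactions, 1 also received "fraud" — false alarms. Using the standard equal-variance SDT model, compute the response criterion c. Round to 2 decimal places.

H = 48/64 = 0.7500
FA = 1/20 = 0.0500
Φ⁻¹(0.7500) = 0.674, Φ⁻¹(0.0500) = -1.645
c = −½·[z(H) + z(FA)] = −0.5 × (0.674 + (-1.645)) = 0.4855

c = 0.49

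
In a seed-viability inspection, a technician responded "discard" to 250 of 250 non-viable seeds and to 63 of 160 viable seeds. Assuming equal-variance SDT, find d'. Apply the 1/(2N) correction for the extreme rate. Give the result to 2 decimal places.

The hit rate is 250/250 = 1, so apply the 1/(2N) correction: H → 1 − 1/(2·250) = 0.99800.
z(H) = z(0.99800) = 2.878
z(FA) = z(0.39375) = -0.270
d' = 2.878 − (-0.270) = 3.148

d' = 3.15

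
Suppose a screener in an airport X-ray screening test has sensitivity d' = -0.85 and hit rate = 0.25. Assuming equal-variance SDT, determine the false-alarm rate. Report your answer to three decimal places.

z(hit rate) = z(0.25) = -0.6745
z(FA) = z(H) − d' = -0.6745 − (-0.85) = 0.1755
false-alarm rate = Φ(0.1755) = 0.5697

false-alarm rate = 0.570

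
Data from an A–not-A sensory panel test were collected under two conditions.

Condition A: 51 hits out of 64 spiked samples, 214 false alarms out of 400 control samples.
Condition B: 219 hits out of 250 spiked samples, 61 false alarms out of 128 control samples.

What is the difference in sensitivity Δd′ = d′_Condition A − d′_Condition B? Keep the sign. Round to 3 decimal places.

Condition A: z(0.7969) = 0.8306, z(0.5350) = 0.0878, d' = 0.7428
Condition B: z(0.8760) = 1.1552, z(0.4766) = -0.0587, d' = 1.2139
Δd' = d'_Condition A − d'_Condition B = 0.7428 − 1.2139 = -0.4711
Condition B has the higher sensitivity.

Δd′ = -0.471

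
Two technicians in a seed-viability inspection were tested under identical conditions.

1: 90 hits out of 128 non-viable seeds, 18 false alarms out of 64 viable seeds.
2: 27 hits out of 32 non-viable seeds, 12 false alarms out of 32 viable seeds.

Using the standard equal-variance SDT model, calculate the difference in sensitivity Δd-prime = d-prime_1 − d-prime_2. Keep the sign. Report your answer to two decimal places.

Δd-prime = -0.22

1: z(0.7031) = 0.533, z(0.2812) = -0.579, d' = 1.112
2: z(0.8438) = 1.010, z(0.3750) = -0.319, d' = 1.329
Δd' = d'_1 − d'_2 = 1.112 − 1.329 = -0.217
2 has the higher sensitivity.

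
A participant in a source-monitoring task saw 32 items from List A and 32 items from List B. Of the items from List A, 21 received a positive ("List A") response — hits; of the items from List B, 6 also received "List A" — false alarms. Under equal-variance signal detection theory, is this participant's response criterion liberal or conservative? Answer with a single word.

z(H) = 0.402, z(FA) = -0.887
c = −½·(z(H) + z(FA)) = 0.2425
c > 0 → conservative criterion (biased toward responding “no”).

conservative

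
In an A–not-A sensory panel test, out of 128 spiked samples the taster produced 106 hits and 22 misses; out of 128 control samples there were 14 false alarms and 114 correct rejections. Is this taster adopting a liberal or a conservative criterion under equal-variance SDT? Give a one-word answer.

z(H) = 0.947, z(FA) = -1.230
c = −½·(z(H) + z(FA)) = 0.1415
c > 0 → conservative criterion (biased toward responding “no”).

conservative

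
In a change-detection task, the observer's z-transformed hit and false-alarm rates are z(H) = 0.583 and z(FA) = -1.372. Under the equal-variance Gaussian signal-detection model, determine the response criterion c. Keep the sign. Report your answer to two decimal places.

c = 0.39

c = −½·[z(H) + z(FA)] = −½·(0.583 + (-1.372)) = 0.3945
c > 0: the observer has a conservative response bias.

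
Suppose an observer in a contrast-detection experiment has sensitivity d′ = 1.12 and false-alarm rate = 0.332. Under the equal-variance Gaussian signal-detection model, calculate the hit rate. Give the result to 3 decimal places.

z(false-alarm rate) = z(0.332) = -0.4344
z(H) = z(FA) + d' = -0.4344 + 1.12 = 0.6856
hit rate = Φ(0.6856) = 0.7535

hit rate = 0.754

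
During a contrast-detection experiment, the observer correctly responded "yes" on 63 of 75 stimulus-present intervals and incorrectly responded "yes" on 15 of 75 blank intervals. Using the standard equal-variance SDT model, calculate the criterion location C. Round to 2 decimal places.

C = -0.08

H = 63/75 = 0.8400
FA = 15/75 = 0.2000
Φ⁻¹(0.8400) = 0.994, Φ⁻¹(0.2000) = -0.842
c = −½·[z(H) + z(FA)] = −0.5 × (0.994 + (-0.842)) = -0.076
c < 0: the observer has a liberal response bias.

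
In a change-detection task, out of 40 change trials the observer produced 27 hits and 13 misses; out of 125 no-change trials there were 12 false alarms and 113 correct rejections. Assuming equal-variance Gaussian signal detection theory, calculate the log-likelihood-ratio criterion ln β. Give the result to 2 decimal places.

H = 27/40 = 0.6750
FA = 12/125 = 0.0960
z(0.6750) = 0.454, z(0.0960) = -1.305
ln β = −½·[z(H)² − z(FA)²] = −0.5 × (0.206 − 1.703) = 0.7485

ln β = 0.75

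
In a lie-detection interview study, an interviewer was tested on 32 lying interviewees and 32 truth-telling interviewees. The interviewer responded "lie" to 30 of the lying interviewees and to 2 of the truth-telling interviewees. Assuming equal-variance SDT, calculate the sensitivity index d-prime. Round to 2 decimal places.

H = 30/32 = 0.9375
FA = 2/32 = 0.0625
Φ⁻¹(H) = Φ⁻¹(0.9375) = 1.5341
Φ⁻¹(FA) = Φ⁻¹(0.0625) = -1.5341
d' = z(H) − z(FA) = 1.5341 − (-1.5341) = 3.0682

d-prime = 3.07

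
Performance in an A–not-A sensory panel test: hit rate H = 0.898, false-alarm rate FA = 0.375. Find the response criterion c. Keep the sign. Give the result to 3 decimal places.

c = -0.476

Φ⁻¹(H) = Φ⁻¹(0.898) = 1.2702
Φ⁻¹(FA) = Φ⁻¹(0.375) = -0.3186
c = −½·[z(H) + z(FA)] = −0.5 × (1.2702 + (-0.3186)) = -0.4758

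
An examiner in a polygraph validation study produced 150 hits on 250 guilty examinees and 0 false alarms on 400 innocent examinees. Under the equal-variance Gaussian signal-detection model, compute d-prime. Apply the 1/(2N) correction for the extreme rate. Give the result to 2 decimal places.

The false-alarm rate is 0/400 = 0, so apply the 1/(2N) correction: FA → 1/(2·400) = 0.00125.
z(H) = z(0.60000) = 0.253
z(FA) = z(0.00125) = -3.023
d' = 0.253 − (-3.023) = 3.276

d-prime = 3.28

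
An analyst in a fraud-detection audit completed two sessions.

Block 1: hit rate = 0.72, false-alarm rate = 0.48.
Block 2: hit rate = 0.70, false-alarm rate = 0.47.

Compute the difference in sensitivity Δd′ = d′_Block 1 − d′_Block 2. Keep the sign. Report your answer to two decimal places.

Δd′ = 0.03

Block 1: z(0.72) = 0.583, z(0.48) = -0.050, d' = 0.633
Block 2: z(0.70) = 0.524, z(0.47) = -0.075, d' = 0.599
Δd' = d'_Block 1 − d'_Block 2 = 0.633 − 0.599 = 0.034
Block 1 has the higher sensitivity.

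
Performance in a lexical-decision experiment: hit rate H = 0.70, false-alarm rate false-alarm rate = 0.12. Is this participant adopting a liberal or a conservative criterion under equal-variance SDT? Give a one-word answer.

z(H) = 0.524, z(FA) = -1.175
c = −½·(z(H) + z(FA)) = 0.3255
c > 0 → conservative criterion (biased toward responding “no”).

conservative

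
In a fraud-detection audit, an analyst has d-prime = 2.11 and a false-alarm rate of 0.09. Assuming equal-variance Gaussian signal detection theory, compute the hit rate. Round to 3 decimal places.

z(false-alarm rate) = z(0.09) = -1.3408
z(H) = z(FA) + d' = -1.3408 + 2.11 = 0.7692
hit rate = Φ(0.7692) = 0.7791

hit rate = 0.779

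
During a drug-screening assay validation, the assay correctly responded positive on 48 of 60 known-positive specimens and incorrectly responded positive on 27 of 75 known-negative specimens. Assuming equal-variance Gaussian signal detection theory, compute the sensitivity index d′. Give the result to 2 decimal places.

H = 48/60 = 0.8000
FA = 27/75 = 0.3600
Φ⁻¹(H) = 0.8416
Φ⁻¹(FA) = -0.3585
d' = z(H) − z(FA) = 0.8416 − (-0.3585) = 1.2001

d′ = 1.20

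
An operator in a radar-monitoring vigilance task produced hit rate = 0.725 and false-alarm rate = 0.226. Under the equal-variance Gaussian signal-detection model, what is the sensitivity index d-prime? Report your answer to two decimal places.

d-prime = 1.35

Φ⁻¹(H) = 0.5978
Φ⁻¹(FA) = -0.7521
d' = z(H) − z(FA) = 0.5978 − (-0.7521) = 1.3499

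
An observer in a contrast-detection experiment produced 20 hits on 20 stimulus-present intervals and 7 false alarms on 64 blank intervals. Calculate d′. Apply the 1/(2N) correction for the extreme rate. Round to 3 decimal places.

d′ = 3.190

The hit rate is 20/20 = 1, so apply the 1/(2N) correction: H → 1 − 1/(2·20) = 0.97500.
z(H) = z(0.97500) = 1.9600
z(FA) = z(0.10938) = -1.2298
d' = 1.9600 − (-1.2298) = 3.1898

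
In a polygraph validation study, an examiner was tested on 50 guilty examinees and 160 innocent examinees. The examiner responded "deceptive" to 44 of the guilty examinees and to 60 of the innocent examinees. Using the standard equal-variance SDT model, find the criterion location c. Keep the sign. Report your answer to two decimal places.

H = 44/50 = 0.8800
FA = 60/160 = 0.3750
z(0.8800) = 1.1750, z(0.3750) = -0.3186
c = −½·[z(H) + z(FA)] = −0.5 × (1.1750 + (-0.3186)) = -0.4282
c < 0: the examiner has a liberal response bias.

c = -0.43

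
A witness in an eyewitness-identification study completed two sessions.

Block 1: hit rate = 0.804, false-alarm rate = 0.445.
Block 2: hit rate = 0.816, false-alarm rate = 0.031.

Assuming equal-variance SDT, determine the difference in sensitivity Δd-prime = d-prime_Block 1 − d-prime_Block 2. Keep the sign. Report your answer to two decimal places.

Δd-prime = -1.77

Block 1: z(0.804) = 0.856, z(0.445) = -0.138, d' = 0.994
Block 2: z(0.816) = 0.900, z(0.031) = -1.866, d' = 2.766
Δd' = d'_Block 1 − d'_Block 2 = 0.994 − 2.766 = -1.772
Block 2 has the higher sensitivity.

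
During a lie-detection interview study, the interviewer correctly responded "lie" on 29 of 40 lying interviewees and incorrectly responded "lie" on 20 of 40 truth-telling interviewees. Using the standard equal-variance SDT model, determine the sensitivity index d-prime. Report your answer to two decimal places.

d-prime = 0.60

H = 29/40 = 0.7250
FA = 20/40 = 0.5000
z(H) = z(0.7250) = 0.5978
z(FA) = z(0.5000) = 0.0000
d' = z(H) − z(FA) = 0.5978 − 0.0000 = 0.5978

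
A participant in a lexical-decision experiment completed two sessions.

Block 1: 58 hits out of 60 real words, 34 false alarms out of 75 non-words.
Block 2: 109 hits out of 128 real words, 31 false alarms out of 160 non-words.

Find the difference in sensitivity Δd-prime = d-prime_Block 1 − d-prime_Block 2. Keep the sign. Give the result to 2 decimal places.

Block 1: z(0.9667) = 1.834, z(0.4533) = -0.117, d' = 1.951
Block 2: z(0.8516) = 1.043, z(0.1938) = -0.864, d' = 1.907
Δd' = d'_Block 1 − d'_Block 2 = 1.951 − 1.907 = 0.044
Block 1 has the higher sensitivity.

Δd-prime = 0.04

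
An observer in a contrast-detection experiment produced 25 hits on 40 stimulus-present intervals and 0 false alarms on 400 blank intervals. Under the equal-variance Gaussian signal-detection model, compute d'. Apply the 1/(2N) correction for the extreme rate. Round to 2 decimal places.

d' = 3.34

The false-alarm rate is 0/400 = 0, so apply the 1/(2N) correction: FA → 1/(2·400) = 0.00125.
z(H) = z(0.62500) = 0.319
z(FA) = z(0.00125) = -3.023
d' = 0.319 − (-3.023) = 3.342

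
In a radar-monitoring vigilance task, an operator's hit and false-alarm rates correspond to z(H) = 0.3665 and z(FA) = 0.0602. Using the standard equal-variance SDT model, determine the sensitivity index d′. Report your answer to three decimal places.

d' = z(H) − z(FA) = 0.3665 − 0.0602 = 0.3063

d′ = 0.306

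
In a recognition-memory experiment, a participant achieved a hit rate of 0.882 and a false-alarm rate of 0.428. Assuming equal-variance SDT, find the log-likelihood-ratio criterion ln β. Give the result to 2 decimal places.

ln β = -0.69

z(H) = z(0.882) = 1.185
z(FA) = z(0.428) = -0.181
ln β = −½·[z(H)² − z(FA)²] = −0.5 × (1.404 − 0.033) = -0.6855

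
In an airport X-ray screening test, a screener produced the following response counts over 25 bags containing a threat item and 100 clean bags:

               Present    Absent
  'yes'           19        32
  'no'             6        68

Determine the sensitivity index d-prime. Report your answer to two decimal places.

d-prime = 1.17

H = 19/25 = 0.7600
FA = 32/100 = 0.3200
z(H) = z(0.7600) = 0.7063
z(FA) = z(0.3200) = -0.4677
d' = z(H) − z(FA) = 0.7063 − (-0.4677) = 1.1740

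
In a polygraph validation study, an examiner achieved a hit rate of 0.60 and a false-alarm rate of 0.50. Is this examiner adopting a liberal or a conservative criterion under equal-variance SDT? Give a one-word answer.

liberal

z(H) = 0.253, z(FA) = 0.000
c = −½·(z(H) + z(FA)) = -0.1265
c < 0 → liberal criterion (biased toward responding “yes”).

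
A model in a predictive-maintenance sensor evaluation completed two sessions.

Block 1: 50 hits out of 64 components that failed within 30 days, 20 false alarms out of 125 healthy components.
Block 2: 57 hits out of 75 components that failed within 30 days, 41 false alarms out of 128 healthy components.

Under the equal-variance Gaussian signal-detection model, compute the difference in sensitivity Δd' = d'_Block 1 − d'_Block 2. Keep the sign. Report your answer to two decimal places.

Block 1: z(0.7812) = 0.776, z(0.1600) = -0.994, d' = 1.770
Block 2: z(0.7600) = 0.706, z(0.3203) = -0.467, d' = 1.173
Δd' = d'_Block 1 − d'_Block 2 = 1.770 − 1.173 = 0.597
Block 1 has the higher sensitivity.

Δd' = 0.60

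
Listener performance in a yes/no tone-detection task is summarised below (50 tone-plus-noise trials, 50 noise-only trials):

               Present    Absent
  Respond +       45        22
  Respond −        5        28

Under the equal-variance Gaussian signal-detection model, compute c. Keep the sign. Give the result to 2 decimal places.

c = -0.57

H = 45/50 = 0.9000
FA = 22/50 = 0.4400
Φ⁻¹(0.9000) = 1.2816, Φ⁻¹(0.4400) = -0.1510
c = −½·[z(H) + z(FA)] = −0.5 × (1.2816 + (-0.1510)) = -0.5653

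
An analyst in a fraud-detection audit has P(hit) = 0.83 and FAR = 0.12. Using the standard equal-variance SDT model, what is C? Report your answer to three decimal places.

z(H) = z(0.83) = 0.9542
z(FA) = z(0.12) = -1.1750
c = −½·[z(H) + z(FA)] = −0.5 × (0.9542 + (-1.1750)) = 0.1104
c > 0: the analyst has a conservative response bias.

C = 0.110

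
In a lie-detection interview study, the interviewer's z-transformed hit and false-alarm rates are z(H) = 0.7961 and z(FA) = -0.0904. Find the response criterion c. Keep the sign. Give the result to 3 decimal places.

c = -0.353

c = −½·[z(H) + z(FA)] = −½·(0.7961 + (-0.0904)) = -0.35285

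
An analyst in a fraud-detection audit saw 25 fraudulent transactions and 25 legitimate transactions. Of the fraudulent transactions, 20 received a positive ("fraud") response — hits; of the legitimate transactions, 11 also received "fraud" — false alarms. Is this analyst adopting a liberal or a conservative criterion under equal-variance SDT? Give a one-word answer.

liberal

z(H) = 0.842, z(FA) = -0.151
c = −½·(z(H) + z(FA)) = -0.3455
c < 0 → liberal criterion (biased toward responding “yes”).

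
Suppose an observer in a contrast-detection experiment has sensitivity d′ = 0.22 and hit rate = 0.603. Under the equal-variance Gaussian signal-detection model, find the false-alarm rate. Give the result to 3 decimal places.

z(hit rate) = z(0.603) = 0.2611
z(FA) = z(H) − d' = 0.2611 − 0.22 = 0.0411
false-alarm rate = Φ(0.0411) = 0.5164

false-alarm rate = 0.516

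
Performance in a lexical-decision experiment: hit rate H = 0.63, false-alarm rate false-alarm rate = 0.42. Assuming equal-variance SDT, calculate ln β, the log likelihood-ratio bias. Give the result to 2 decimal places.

Φ⁻¹(H) = Φ⁻¹(0.63) = 0.332
Φ⁻¹(FA) = Φ⁻¹(0.42) = -0.202
ln β = −½·[z(H)² − z(FA)²] = −0.5 × (0.110 − 0.041) = -0.0345

ln β = -0.03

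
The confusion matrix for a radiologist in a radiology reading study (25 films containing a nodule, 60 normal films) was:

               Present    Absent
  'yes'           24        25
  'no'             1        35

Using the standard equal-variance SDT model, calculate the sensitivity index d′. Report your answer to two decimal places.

d′ = 1.96

H = 24/25 = 0.9600
FA = 25/60 = 0.4167
Φ⁻¹(0.9600) = 1.7507, Φ⁻¹(0.4167) = -0.2103
d' = z(H) − z(FA) = 1.7507 − (-0.2103) = 1.9610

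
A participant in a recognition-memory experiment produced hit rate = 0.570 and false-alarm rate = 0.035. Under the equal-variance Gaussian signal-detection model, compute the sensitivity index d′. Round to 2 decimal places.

d′ = 1.99

z(H) = z(0.570) = 0.1764
z(FA) = z(0.035) = -1.8119
d' = z(H) − z(FA) = 0.1764 − (-1.8119) = 1.9883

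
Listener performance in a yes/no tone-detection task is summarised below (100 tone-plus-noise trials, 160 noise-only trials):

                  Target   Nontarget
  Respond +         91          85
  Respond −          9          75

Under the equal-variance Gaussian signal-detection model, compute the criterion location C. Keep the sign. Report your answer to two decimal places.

C = -0.71

H = 91/100 = 0.9100
FA = 85/160 = 0.5312
z(0.9100) = 1.3408, z(0.5312) = 0.0783
c = −½·[z(H) + z(FA)] = −0.5 × (1.3408 + 0.0783) = -0.70955
c < 0: the listener has a liberal response bias.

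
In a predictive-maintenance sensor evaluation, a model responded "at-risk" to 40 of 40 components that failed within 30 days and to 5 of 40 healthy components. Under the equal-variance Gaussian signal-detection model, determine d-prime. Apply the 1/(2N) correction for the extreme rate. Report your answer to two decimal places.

d-prime = 3.39

The hit rate is 40/40 = 1, so apply the 1/(2N) correction: H → 1 − 1/(2·40) = 0.98750.
z(H) = z(0.98750) = 2.241
z(FA) = z(0.12500) = -1.150
d' = 2.241 − (-1.150) = 3.391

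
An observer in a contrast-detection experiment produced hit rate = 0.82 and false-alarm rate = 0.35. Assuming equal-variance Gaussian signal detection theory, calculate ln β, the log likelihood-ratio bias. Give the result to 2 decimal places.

Φ⁻¹(H) = Φ⁻¹(0.82) = 0.915
Φ⁻¹(FA) = Φ⁻¹(0.35) = -0.385
ln β = −½·[z(H)² − z(FA)²] = −0.5 × (0.837 − 0.148) = -0.3445

ln β = -0.34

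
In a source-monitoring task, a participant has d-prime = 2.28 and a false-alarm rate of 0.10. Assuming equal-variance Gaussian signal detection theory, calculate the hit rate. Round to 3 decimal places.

hit rate = 0.841

z(false-alarm rate) = z(0.10) = -1.2816
z(H) = z(FA) + d' = -1.2816 + 2.28 = 0.9984
hit rate = Φ(0.9984) = 0.8410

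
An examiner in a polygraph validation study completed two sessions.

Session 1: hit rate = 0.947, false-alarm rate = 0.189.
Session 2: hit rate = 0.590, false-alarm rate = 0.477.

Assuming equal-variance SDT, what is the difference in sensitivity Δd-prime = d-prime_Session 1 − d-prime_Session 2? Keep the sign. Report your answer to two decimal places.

Session 1: z(0.947) = 1.616, z(0.189) = -0.882, d' = 2.498
Session 2: z(0.590) = 0.228, z(0.477) = -0.058, d' = 0.286
Δd' = d'_Session 1 − d'_Session 2 = 2.498 − 0.286 = 2.212
Session 1 has the higher sensitivity.

Δd-prime = 2.21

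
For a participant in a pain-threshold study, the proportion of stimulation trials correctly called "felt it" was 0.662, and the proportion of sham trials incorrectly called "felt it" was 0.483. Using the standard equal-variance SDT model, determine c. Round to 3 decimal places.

z(H) = z(0.662) = 0.4179
z(FA) = z(0.483) = -0.0426
c = −½·[z(H) + z(FA)] = −0.5 × (0.4179 + (-0.0426)) = -0.18765
c < 0: the participant has a liberal response bias.

c = -0.188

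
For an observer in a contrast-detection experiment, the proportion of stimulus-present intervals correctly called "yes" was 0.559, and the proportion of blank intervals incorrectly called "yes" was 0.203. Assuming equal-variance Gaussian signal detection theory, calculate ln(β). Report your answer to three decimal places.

Φ⁻¹(H) = Φ⁻¹(0.559) = 0.1484
Φ⁻¹(FA) = Φ⁻¹(0.203) = -0.8310
ln β = −½·[z(H)² − z(FA)²] = −0.5 × (0.0220 − 0.6906) = 0.3343

ln β = 0.334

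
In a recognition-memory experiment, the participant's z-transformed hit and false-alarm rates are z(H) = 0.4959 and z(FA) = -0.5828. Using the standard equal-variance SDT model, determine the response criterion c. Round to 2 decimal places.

c = −½·[z(H) + z(FA)] = −½·(0.4959 + (-0.5828)) = 0.04345

c = 0.04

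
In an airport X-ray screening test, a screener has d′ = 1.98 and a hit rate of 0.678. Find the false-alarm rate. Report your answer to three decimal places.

false-alarm rate = 0.065

z(hit rate) = z(0.678) = 0.4621
z(FA) = z(H) − d' = 0.4621 − 1.98 = -1.5179
false-alarm rate = Φ(-1.5179) = 0.0645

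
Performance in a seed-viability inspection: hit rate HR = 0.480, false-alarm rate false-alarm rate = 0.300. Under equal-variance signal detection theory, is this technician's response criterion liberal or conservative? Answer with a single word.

conservative

z(H) = -0.050, z(FA) = -0.524
c = −½·(z(H) + z(FA)) = 0.287
c > 0 → conservative criterion (biased toward responding “no”).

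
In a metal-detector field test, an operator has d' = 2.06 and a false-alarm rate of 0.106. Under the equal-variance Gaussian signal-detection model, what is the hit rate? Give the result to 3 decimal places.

z(false-alarm rate) = z(0.106) = -1.2481
z(H) = z(FA) + d' = -1.2481 + 2.06 = 0.8119
hit rate = Φ(0.8119) = 0.7916

hit rate = 0.792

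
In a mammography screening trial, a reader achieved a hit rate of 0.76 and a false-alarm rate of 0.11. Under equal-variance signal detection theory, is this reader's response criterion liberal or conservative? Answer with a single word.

conservative

z(H) = 0.706, z(FA) = -1.227
c = −½·(z(H) + z(FA)) = 0.2605
c > 0 → conservative criterion (biased toward responding “no”).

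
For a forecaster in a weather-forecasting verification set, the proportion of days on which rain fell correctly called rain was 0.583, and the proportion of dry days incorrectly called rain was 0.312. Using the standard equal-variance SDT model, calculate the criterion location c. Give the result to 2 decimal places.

c = 0.14

z(0.583) = 0.210, z(0.312) = -0.490
c = −½·[z(H) + z(FA)] = −0.5 × (0.210 + (-0.490)) = 0.140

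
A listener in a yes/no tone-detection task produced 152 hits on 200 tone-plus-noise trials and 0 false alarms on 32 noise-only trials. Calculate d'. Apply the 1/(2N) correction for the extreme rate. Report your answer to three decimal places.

The false-alarm rate is 0/32 = 0, so apply the 1/(2N) correction: FA → 1/(2·32) = 0.01562.
z(H) = z(0.76000) = 0.7063
z(FA) = z(0.01562) = -2.1540
d' = 0.7063 − (-2.1540) = 2.8603

d' = 2.860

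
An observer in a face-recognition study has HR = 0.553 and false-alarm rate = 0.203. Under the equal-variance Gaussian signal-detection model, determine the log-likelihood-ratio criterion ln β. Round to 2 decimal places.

ln β = 0.34

z(H) = z(0.553) = 0.133
z(FA) = z(0.203) = -0.831
ln β = −½·[z(H)² − z(FA)²] = −0.5 × (0.018 − 0.691) = 0.3365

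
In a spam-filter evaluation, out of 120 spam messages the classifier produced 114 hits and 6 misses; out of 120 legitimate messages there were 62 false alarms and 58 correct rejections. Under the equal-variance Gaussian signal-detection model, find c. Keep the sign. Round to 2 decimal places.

H = 114/120 = 0.9500
FA = 62/120 = 0.5167
z(H) = 1.6449
z(FA) = 0.0419
c = −½·[z(H) + z(FA)] = −0.5 × (1.6449 + 0.0419) = -0.8434

c = -0.84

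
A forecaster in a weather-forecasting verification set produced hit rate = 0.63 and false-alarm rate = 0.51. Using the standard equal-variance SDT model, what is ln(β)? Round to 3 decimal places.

ln β = -0.055

Φ⁻¹(0.63) = 0.3319, Φ⁻¹(0.51) = 0.0251
ln β = −½·[z(H)² − z(FA)²] = −0.5 × (0.1102 − 0.0006) = -0.0548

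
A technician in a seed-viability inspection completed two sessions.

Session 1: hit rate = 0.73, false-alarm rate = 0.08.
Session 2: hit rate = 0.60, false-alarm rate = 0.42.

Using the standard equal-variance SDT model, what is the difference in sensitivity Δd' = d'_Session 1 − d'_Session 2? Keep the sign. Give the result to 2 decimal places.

Session 1: z(0.73) = 0.613, z(0.08) = -1.405, d' = 2.018
Session 2: z(0.60) = 0.253, z(0.42) = -0.202, d' = 0.455
Δd' = d'_Session 1 − d'_Session 2 = 2.018 − 0.455 = 1.563
Session 1 has the higher sensitivity.

Δd' = 1.56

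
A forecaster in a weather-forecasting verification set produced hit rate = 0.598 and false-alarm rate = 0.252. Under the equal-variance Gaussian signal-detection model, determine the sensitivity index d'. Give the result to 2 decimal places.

z(H) = z(0.598) = 0.248
z(FA) = z(0.252) = -0.668
d' = z(H) − z(FA) = 0.248 − (-0.668) = 0.916

d' = 0.92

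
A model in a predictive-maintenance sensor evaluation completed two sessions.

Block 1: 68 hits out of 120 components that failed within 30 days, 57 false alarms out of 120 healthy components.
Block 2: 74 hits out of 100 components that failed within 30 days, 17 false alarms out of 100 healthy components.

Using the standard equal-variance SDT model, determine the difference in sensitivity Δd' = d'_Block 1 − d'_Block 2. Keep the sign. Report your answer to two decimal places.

Δd' = -1.37

Block 1: z(0.5667) = 0.168, z(0.4750) = -0.063, d' = 0.231
Block 2: z(0.7400) = 0.643, z(0.1700) = -0.954, d' = 1.597
Δd' = d'_Block 1 − d'_Block 2 = 0.231 − 1.597 = -1.366
Block 2 has the higher sensitivity.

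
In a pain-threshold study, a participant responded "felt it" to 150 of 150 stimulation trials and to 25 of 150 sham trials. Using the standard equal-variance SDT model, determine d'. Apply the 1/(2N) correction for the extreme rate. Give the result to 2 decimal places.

d' = 3.68

The hit rate is 150/150 = 1, so apply the 1/(2N) correction: H → 1 − 1/(2·150) = 0.99667.
z(H) = z(0.99667) = 2.713
z(FA) = z(0.16667) = -0.967
d' = 2.713 − (-0.967) = 3.680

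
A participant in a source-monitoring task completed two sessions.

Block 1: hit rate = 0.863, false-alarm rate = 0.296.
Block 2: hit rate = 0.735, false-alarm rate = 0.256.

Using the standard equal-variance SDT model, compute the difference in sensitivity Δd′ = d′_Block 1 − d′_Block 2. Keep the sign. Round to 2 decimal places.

Block 1: z(0.863) = 1.094, z(0.296) = -0.536, d' = 1.630
Block 2: z(0.735) = 0.628, z(0.256) = -0.656, d' = 1.284
Δd' = d'_Block 1 − d'_Block 2 = 1.630 − 1.284 = 0.346
Block 1 has the higher sensitivity.

Δd′ = 0.35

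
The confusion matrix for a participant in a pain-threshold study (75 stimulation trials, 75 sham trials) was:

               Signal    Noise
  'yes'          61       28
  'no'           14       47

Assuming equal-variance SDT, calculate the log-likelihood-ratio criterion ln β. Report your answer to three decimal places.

H = 61/75 = 0.8133
FA = 28/75 = 0.3733
z(H) = z(0.8133) = 0.8901
z(FA) = z(0.3733) = -0.3231
ln β = −½·[z(H)² − z(FA)²] = −0.5 × (0.7923 − 0.1044) = -0.34395

ln β = -0.344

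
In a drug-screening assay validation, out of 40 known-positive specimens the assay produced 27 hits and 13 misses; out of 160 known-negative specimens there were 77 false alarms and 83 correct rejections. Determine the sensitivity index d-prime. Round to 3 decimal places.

d-prime = 0.501

H = 27/40 = 0.6750
FA = 77/160 = 0.4813
z(0.6750) = 0.4538, z(0.4813) = -0.0469
d' = z(H) − z(FA) = 0.4538 − (-0.0469) = 0.5007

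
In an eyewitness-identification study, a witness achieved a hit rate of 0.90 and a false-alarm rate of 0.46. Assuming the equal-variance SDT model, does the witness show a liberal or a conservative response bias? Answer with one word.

z(H) = 1.282, z(FA) = -0.100
c = −½·(z(H) + z(FA)) = -0.591
c < 0 → liberal criterion (biased toward responding “yes”).

liberal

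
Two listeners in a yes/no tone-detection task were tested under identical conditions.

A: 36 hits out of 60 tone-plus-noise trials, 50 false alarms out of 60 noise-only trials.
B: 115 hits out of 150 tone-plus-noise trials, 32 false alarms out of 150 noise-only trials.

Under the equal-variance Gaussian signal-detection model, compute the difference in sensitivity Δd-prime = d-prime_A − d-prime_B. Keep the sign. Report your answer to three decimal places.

A: z(0.6000) = 0.2533, z(0.8333) = 0.9673, d' = -0.7140
B: z(0.7667) = 0.7280, z(0.2133) = -0.7950, d' = 1.5230
Δd' = d'_A − d'_B = -0.7140 − 1.5230 = -2.2370
B has the higher sensitivity.

Δd-prime = -2.237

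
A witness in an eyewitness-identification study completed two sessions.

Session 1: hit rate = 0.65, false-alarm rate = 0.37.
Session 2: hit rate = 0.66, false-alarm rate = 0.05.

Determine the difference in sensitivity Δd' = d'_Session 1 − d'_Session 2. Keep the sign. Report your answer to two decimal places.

Δd' = -1.34

Session 1: z(0.65) = 0.385, z(0.37) = -0.332, d' = 0.717
Session 2: z(0.66) = 0.412, z(0.05) = -1.645, d' = 2.057
Δd' = d'_Session 1 − d'_Session 2 = 0.717 − 2.057 = -1.340
Session 2 has the higher sensitivity.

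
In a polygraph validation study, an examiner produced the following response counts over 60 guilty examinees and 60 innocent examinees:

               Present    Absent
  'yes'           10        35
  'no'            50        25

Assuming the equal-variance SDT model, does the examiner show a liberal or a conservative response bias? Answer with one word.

conservative

z(H) = -0.967, z(FA) = 0.210
c = −½·(z(H) + z(FA)) = 0.3785
c > 0 → conservative criterion (biased toward responding “no”).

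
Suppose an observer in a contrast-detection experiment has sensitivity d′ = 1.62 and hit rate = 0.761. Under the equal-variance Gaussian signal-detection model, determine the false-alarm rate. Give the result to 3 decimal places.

false-alarm rate = 0.181

z(hit rate) = z(0.761) = 0.7095
z(FA) = z(H) − d' = 0.7095 − 1.62 = -0.9105
false-alarm rate = Φ(-0.9105) = 0.1813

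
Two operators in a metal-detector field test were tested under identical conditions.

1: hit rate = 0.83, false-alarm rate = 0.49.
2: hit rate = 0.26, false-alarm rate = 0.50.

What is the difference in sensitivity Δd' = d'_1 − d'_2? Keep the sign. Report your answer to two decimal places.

Δd' = 1.62

1: z(0.83) = 0.954, z(0.49) = -0.025, d' = 0.979
2: z(0.26) = -0.643, z(0.50) = 0.000, d' = -0.643
Δd' = d'_1 − d'_2 = 0.979 − (-0.643) = 1.622
1 has the higher sensitivity.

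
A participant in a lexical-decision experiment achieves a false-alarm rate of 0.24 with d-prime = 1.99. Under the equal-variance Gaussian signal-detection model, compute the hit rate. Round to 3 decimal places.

z(false-alarm rate) = z(0.24) = -0.7063
z(H) = z(FA) + d' = -0.7063 + 1.99 = 1.2837
hit rate = Φ(1.2837) = 0.9004

hit rate = 0.900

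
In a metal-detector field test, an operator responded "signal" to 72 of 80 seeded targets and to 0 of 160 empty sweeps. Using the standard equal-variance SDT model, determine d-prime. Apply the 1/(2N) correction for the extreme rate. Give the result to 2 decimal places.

The false-alarm rate is 0/160 = 0, so apply the 1/(2N) correction: FA → 1/(2·160) = 0.00313.
z(H) = z(0.90000) = 1.282
z(FA) = z(0.00313) = -2.734
d' = 1.282 − (-2.734) = 4.016

d-prime = 4.02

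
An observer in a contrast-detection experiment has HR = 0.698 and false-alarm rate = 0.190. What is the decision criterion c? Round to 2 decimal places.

z(H) = 0.5187
z(FA) = -0.8779
c = −½·[z(H) + z(FA)] = −0.5 × (0.5187 + (-0.8779)) = 0.1796
c > 0: the observer has a conservative response bias.

c = 0.18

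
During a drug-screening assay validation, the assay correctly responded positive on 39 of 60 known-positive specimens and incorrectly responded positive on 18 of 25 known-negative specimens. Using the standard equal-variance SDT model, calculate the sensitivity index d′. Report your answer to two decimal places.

H = 39/60 = 0.6500
FA = 18/25 = 0.7200
z(H) = 0.385
z(FA) = 0.583
d' = z(H) − z(FA) = 0.385 − 0.583 = -0.198

d′ = -0.20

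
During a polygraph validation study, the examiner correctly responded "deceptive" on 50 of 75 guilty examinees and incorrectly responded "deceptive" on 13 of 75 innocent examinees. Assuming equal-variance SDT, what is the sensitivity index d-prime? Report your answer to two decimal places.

H = 50/75 = 0.6667
FA = 13/75 = 0.1733
z(H) = z(0.6667) = 0.431
z(FA) = z(0.1733) = -0.941
d' = z(H) − z(FA) = 0.431 − (-0.941) = 1.372

d-prime = 1.37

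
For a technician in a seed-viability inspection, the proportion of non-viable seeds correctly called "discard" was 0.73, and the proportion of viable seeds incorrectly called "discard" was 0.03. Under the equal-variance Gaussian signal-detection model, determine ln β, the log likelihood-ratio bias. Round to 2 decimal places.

ln β = 1.58

Φ⁻¹(H) = 0.613
Φ⁻¹(FA) = -1.881
ln β = −½·[z(H)² − z(FA)²] = −0.5 × (0.376 − 3.538) = 1.581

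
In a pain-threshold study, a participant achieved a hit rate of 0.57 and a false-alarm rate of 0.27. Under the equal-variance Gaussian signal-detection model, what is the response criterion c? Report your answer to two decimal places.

z(0.57) = 0.176, z(0.27) = -0.613
c = −½·[z(H) + z(FA)] = −0.5 × (0.176 + (-0.613)) = 0.2185

c = 0.22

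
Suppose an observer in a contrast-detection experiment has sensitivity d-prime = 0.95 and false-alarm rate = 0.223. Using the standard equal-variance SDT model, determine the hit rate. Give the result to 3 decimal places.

z(false-alarm rate) = z(0.223) = -0.7621
z(H) = z(FA) + d' = -0.7621 + 0.95 = 0.1879
hit rate = Φ(0.1879) = 0.5745

hit rate = 0.575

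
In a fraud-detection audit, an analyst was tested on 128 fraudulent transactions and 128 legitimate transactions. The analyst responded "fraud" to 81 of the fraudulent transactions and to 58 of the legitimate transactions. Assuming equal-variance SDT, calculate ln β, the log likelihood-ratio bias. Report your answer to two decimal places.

H = 81/128 = 0.6328
FA = 58/128 = 0.4531
z(0.6328) = 0.339, z(0.4531) = -0.118
ln β = −½·[z(H)² − z(FA)²] = −0.5 × (0.115 − 0.014) = -0.0505

ln β = -0.05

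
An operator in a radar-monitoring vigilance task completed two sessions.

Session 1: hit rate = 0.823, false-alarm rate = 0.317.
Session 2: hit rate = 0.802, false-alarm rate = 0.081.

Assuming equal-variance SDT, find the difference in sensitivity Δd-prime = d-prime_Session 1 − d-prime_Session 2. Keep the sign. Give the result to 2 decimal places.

Δd-prime = -0.84

Session 1: z(0.823) = 0.927, z(0.317) = -0.476, d' = 1.403
Session 2: z(0.802) = 0.849, z(0.081) = -1.398, d' = 2.247
Δd' = d'_Session 1 − d'_Session 2 = 1.403 − 2.247 = -0.844
Session 2 has the higher sensitivity.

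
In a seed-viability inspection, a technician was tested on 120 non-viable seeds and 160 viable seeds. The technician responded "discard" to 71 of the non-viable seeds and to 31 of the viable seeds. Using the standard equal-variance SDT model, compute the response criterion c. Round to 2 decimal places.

H = 71/120 = 0.5917
FA = 31/160 = 0.1938
z(H) = 0.2319
z(FA) = -0.8640
c = −½·[z(H) + z(FA)] = −0.5 × (0.2319 + (-0.8640)) = 0.31605

c = 0.32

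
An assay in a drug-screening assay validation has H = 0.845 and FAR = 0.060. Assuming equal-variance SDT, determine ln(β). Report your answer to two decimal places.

Φ⁻¹(0.845) = 1.015, Φ⁻¹(0.060) = -1.555
ln β = −½·[z(H)² − z(FA)²] = −0.5 × (1.030 − 2.418) = 0.694

ln β = 0.69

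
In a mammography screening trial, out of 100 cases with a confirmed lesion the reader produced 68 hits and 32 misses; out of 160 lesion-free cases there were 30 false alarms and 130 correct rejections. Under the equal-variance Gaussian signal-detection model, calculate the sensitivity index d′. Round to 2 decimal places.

d′ = 1.35

H = 68/100 = 0.6800
FA = 30/160 = 0.1875
Φ⁻¹(H) = 0.4677
Φ⁻¹(FA) = -0.8871
d' = z(H) − z(FA) = 0.4677 − (-0.8871) = 1.3548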